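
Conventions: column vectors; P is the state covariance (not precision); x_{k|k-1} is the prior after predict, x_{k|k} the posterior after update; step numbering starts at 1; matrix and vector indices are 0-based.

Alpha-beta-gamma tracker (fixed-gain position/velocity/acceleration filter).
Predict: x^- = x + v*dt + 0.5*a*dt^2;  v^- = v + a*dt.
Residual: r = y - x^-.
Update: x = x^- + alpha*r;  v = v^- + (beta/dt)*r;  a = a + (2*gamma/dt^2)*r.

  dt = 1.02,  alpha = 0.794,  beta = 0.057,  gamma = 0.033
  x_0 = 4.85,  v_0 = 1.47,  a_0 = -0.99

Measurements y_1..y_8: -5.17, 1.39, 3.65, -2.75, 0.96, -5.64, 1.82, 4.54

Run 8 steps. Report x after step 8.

x_post = 2.3883

step 1: x_pred=5.8344  r=-11.0044  x^+=-2.9031  v^+=-0.1548  a^+=-1.6881
step 2: x_pred=-3.9391  r=5.3291  x^+=0.2922  v^+=-1.5788  a^+=-1.3500
step 3: x_pred=-2.0205  r=5.6705  x^+=2.4819  v^+=-2.6389  a^+=-0.9903
step 4: x_pred=-0.7250  r=-2.0250  x^+=-2.3328  v^+=-3.7622  a^+=-1.1188
step 5: x_pred=-6.7523  r=7.7123  x^+=-0.6287  v^+=-4.4724  a^+=-0.6295
step 6: x_pred=-5.5180  r=-0.1220  x^+=-5.6149  v^+=-5.1213  a^+=-0.6373
step 7: x_pred=-11.1701  r=12.9901  x^+=-0.8560  v^+=-5.0454  a^+=0.1868
step 8: x_pred=-5.9051  r=10.4451  x^+=2.3883  v^+=-4.2712  a^+=0.8494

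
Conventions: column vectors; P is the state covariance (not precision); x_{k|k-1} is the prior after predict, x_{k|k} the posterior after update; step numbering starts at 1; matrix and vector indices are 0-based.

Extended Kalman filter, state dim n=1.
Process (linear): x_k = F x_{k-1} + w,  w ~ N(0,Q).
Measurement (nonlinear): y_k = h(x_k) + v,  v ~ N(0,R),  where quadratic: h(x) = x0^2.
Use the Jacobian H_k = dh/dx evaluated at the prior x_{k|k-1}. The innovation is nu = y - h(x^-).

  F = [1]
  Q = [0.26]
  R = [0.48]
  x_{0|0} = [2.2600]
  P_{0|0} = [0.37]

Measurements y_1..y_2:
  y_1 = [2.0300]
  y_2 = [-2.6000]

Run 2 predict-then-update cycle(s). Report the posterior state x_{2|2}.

step 1: x^-=[2.2600]  P^-=[0.6300]  H_jac=[4.5200]  S=[13.3512]  K=[0.2133]  nu=[-3.0776]  x^+=[1.6036]  P^+=[0.0226]
step 2: x^-=[1.6036]  P^-=[0.2826]  H_jac=[3.2072]  S=[3.3874]  K=[0.2676]  nu=[-5.1715]  x^+=[0.2196]  P^+=[0.0401]

x_post = [0.2196]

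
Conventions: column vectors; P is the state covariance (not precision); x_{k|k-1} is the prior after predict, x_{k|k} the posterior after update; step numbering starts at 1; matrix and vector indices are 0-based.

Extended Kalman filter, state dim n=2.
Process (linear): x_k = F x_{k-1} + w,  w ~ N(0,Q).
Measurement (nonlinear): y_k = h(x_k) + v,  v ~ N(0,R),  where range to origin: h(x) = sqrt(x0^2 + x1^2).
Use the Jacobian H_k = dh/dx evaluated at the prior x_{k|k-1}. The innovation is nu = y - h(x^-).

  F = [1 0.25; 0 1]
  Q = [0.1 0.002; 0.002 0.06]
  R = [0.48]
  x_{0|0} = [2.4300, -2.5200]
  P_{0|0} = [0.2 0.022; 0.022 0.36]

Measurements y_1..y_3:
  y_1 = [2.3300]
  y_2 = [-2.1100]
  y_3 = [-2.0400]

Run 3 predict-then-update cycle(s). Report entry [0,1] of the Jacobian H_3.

H_jac[0,1] = -0.6597

step 1: x^-=[1.8000, -2.5200]  P^-=[0.3335 0.1140; 0.1140 0.4200]  H_jac=[0.5812 -0.8137]  S=[0.7629]  K=[0.1325; -0.3611]  nu=[-0.7668]  x^+=[1.6984, -2.2431]  P^+=[0.3201 0.1505; 0.1505 0.3205]
step 2: x^-=[1.1376, -2.2431]  P^-=[0.5154 0.2326; 0.2326 0.3805]  H_jac=[0.4523 -0.8919]  S=[0.7004]  K=[0.0366; -0.3343]  nu=[-4.6251]  x^+=[0.9682, -0.6970]  P^+=[0.5145 0.2412; 0.2412 0.3022]
step 3: x^-=[0.7940, -0.6970]  P^-=[0.7539 0.3188; 0.3188 0.3622]  H_jac=[0.7515 -0.6597]  S=[0.7474]  K=[0.4767; 0.0008]  nu=[-3.0965]  x^+=[-0.6822, -0.6994]  P^+=[0.5841 0.3185; 0.3185 0.3622]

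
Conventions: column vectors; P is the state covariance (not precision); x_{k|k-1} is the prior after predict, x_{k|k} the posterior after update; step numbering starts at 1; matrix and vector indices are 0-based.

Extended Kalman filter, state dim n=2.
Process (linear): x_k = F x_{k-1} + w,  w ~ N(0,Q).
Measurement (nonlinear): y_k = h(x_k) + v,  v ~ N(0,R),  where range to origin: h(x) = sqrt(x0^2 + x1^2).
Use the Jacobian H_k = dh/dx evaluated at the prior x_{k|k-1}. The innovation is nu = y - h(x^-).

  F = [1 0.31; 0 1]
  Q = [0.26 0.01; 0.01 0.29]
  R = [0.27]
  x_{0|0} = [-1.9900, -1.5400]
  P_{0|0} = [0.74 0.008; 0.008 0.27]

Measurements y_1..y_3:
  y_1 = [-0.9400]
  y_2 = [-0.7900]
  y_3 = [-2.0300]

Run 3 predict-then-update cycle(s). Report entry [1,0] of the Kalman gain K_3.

step 1: x^-=[-2.4674, -1.5400]  P^-=[1.0309 0.1017; 0.1017 0.5600]  H_jac=[-0.8483 -0.5295]  S=[1.2603]  K=[-0.7367; -0.3037]  nu=[-3.8485]  x^+=[0.3677, -0.3711]  P^+=[0.3470 -0.1803; -0.1803 0.4437]
step 2: x^-=[0.2527, -0.3711]  P^-=[0.5379 -0.0327; -0.0327 0.7337]  H_jac=[0.5629 -0.8266]  S=[0.9721]  K=[0.3392; -0.6428]  nu=[-1.2389]  x^+=[-0.1676, 0.4253]  P^+=[0.4260 0.1793; 0.1793 0.3321]
step 3: x^-=[-0.0358, 0.4253]  P^-=[0.8290 0.2922; 0.2922 0.6221]  H_jac=[-0.0838 0.9965]  S=[0.8447]  K=[0.2625; 0.7048]  nu=[-2.4568]  x^+=[-0.6806, -1.3063]  P^+=[0.7708 0.1359; 0.1359 0.2024]

K[1,0] = 0.7048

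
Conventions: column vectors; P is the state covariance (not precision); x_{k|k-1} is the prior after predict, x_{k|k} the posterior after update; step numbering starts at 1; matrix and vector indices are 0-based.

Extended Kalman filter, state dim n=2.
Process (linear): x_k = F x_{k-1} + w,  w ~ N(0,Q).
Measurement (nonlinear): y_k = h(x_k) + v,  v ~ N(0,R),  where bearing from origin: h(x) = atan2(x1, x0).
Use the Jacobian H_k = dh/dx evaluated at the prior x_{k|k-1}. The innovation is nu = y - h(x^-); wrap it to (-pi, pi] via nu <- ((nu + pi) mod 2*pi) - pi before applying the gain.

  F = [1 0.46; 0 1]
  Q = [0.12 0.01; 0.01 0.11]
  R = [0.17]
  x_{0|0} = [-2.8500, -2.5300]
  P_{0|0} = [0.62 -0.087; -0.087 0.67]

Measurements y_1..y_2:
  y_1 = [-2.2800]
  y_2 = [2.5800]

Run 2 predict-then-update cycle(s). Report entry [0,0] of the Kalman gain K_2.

K[0,0] = 0.0660

step 1: x^-=[-4.0138, -2.5300]  P^-=[0.8017 0.2312; 0.2312 0.7800]  H_jac=[0.1124 -0.1783]  S=[0.1957]  K=[0.2498; -0.5780]  nu=[0.2992]  x^+=[-3.9391, -2.7029]  P^+=[0.7895 0.2595; 0.2595 0.7146]
step 2: x^-=[-5.1824, -2.7029]  P^-=[1.2994 0.5982; 0.5982 0.8246]  H_jac=[0.0791 -0.1517]  S=[0.1828]  K=[0.0660; -0.4255]  nu=[-1.0423]  x^+=[-5.2512, -2.2594]  P^+=[1.2986 0.6033; 0.6033 0.7915]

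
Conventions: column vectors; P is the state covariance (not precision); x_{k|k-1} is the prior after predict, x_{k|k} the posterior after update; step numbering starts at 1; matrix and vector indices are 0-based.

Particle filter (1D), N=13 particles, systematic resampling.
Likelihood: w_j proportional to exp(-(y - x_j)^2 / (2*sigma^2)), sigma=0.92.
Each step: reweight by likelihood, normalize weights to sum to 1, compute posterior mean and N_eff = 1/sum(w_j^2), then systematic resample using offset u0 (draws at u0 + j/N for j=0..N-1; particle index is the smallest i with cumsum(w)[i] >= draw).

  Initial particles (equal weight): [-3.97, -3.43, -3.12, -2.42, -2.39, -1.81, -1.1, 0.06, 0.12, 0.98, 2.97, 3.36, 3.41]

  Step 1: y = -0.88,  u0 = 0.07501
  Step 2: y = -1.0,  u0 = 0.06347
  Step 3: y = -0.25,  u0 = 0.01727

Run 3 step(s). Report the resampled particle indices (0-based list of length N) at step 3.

step 1: w=[0.0010, 0.0063, 0.0150, 0.0718, 0.0758, 0.1748, 0.2832, 0.1729, 0.1614, 0.0377, 0.0000, 0.0000, 0.0000]  mean=-0.9883  Neff=5.5777  idx=[3, 4, 5, 5, 6, 6, 6, 6, 7, 7, 8, 8, 9]
step 2: w=[0.0378, 0.0397, 0.0844, 0.0844, 0.1237, 0.1237, 0.1237, 0.1237, 0.0641, 0.0641, 0.0593, 0.0593, 0.0123]  mean=-1.0022  Neff=10.6586  idx=[1, 2, 3, 4, 5, 5, 6, 6, 7, 8, 9, 10, 11]
step 3: w=[0.0082, 0.0290, 0.0290, 0.0797, 0.0797, 0.0797, 0.0797, 0.0797, 0.0797, 0.1153, 0.1153, 0.1126, 0.1126]  mean=-0.6094  Neff=10.8947  idx=[1, 3, 4, 5, 6, 7, 8, 9, 9, 10, 11, 11, 12]

resampled_idx = [1, 3, 4, 5, 6, 7, 8, 9, 9, 10, 11, 11, 12]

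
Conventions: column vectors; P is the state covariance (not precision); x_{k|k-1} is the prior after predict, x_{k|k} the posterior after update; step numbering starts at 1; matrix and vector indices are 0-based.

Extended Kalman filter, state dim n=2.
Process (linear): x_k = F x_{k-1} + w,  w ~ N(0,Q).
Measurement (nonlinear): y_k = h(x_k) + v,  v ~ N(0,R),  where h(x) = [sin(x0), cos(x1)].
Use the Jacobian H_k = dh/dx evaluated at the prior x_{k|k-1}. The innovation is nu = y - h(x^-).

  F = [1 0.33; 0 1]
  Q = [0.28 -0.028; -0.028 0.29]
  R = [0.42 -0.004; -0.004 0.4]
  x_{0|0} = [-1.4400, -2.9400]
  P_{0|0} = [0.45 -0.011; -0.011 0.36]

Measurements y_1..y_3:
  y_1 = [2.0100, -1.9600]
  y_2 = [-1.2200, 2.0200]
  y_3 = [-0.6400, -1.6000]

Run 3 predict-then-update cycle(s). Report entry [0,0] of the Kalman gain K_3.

step 1: x^-=[-2.4102, -2.9400]  P^-=[0.7619 0.0798; 0.0798 0.6500]  H_jac=[-0.7442 0.0000; 0.0000 0.2002]  S=[0.8420 -0.0159; -0.0159 0.4261]  K=[-0.6732 0.0124; -0.0648 0.3031]  nu=[2.6779, -0.9803]  x^+=[-4.2252, -3.4106]  P^+=[0.3800 0.0382; 0.0382 0.6067]
step 2: x^-=[-5.3507, -3.4106]  P^-=[0.7513 0.2104; 0.2104 0.8967]  H_jac=[0.5958 0.0000; 0.0000 -0.2658]  S=[0.6867 -0.0373; -0.0373 0.4634]  K=[0.6481 -0.0685; 0.1553 -0.5019]  nu=[-2.0231, 2.9840]  x^+=[-6.8663, -5.2225]  P^+=[0.4573 0.1128; 0.1128 0.7576]
step 3: x^-=[-8.5897, -5.2225]  P^-=[0.8943 0.3348; 0.3348 1.0476]  H_jac=[-0.6711 0.0000; 0.0000 -0.8727]  S=[0.8228 0.1921; 0.1921 1.1979]  K=[-0.6986 -0.1319; -0.0986 -0.7474]  nu=[0.1013, -2.0882]  x^+=[-8.3851, -3.6717]  P^+=[0.4364 0.0573; 0.0573 0.3421]

K[0,0] = -0.6986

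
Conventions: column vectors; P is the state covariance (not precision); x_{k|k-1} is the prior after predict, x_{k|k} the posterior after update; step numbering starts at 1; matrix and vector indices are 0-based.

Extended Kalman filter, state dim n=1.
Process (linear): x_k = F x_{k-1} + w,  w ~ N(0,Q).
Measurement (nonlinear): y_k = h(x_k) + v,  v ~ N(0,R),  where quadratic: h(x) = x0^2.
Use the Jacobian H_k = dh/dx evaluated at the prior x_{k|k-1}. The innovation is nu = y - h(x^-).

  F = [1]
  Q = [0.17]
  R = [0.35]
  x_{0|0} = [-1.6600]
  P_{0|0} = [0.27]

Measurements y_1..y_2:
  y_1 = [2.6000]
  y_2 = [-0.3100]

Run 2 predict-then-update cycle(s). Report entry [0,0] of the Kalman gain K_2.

step 1: x^-=[-1.6600]  P^-=[0.4400]  H_jac=[-3.3200]  S=[5.1999]  K=[-0.2809]  nu=[-0.1556]  x^+=[-1.6163]  P^+=[0.0296]
step 2: x^-=[-1.6163]  P^-=[0.1996]  H_jac=[-3.2326]  S=[2.4359]  K=[-0.2649]  nu=[-2.9224]  x^+=[-0.8421]  P^+=[0.0287]

K[0,0] = -0.2649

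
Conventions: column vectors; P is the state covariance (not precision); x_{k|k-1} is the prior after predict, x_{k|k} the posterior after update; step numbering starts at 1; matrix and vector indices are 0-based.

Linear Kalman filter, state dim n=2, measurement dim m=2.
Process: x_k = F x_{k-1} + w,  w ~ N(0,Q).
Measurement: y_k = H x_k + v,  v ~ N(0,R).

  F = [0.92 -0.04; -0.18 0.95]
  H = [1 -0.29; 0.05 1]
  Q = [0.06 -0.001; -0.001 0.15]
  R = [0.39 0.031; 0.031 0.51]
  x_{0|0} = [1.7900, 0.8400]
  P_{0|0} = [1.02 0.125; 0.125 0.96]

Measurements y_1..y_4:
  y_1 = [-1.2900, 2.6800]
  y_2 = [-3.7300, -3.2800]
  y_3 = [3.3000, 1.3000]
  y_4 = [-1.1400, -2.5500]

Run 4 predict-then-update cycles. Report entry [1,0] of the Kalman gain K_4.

step 1: x^-=[1.6132, 0.4758]  P^-=[0.9157 -0.0962; -0.0962 1.0067]  S=[1.4461 -0.3100; -0.3100 1.5094]  K=[0.6750 0.1052; -0.1319 0.6367]  nu=[-2.7652, 2.1235]  x^+=[-0.0300, 2.1927]  P^+=[0.2840 0.0604; 0.0604 0.3176]
step 2: x^-=[-0.1153, 2.0884]  P^-=[0.2965 -0.0069; -0.0069 0.4252]  S=[0.7262 -0.0843; -0.0843 0.9352]  K=[0.4163 0.0460; -0.1279 0.4427]  nu=[-3.0091, -5.3627]  x^+=[-1.6147, 0.0991]  P^+=[0.1718 0.0278; 0.0278 0.2204]
step 3: x^-=[-1.4895, 0.3848]  P^-=[0.2038 -0.0134; -0.0134 0.3450]  S=[0.6305 -0.0720; -0.0720 0.8542]  K=[0.3321 0.0243; -0.1351 0.3917]  nu=[4.9010, 0.9897]  x^+=[0.1621, 0.1102]  P^+=[0.1349 0.0159; 0.0159 0.1948]
step 4: x^-=[0.1447, 0.0755]  P^-=[0.1733 -0.0167; -0.0167 0.3247]  S=[0.6003 -0.0710; -0.0710 0.8335]  K=[0.2986 0.0158; -0.1402 0.3767]  nu=[-1.2628, -2.6328]  x^+=[-0.2740, -0.7391]  P^+=[0.1202 0.0113; 0.0113 0.1872]

K[1,0] = -0.1402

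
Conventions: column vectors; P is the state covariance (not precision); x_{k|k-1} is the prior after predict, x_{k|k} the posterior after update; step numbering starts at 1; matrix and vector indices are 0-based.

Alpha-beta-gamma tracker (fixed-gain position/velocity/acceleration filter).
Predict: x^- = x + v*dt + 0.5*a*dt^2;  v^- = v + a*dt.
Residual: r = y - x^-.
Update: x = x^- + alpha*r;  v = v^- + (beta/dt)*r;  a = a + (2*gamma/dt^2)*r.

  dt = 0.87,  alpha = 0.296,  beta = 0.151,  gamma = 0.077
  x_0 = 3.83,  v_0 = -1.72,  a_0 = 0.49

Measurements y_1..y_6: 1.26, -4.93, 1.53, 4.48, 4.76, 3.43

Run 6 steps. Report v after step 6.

step 1: x_pred=2.5190  r=-1.2590  x^+=2.1464  v^+=-1.5122  a^+=0.2338
step 2: x_pred=0.9192  r=-5.8492  x^+=-0.8121  v^+=-2.3240  a^+=-0.9563
step 3: x_pred=-3.1959  r=4.7259  x^+=-1.7970  v^+=-2.3357  a^+=0.0053
step 4: x_pred=-3.8271  r=8.3071  x^+=-1.3682  v^+=-0.8893  a^+=1.6955
step 5: x_pred=-1.5002  r=6.2602  x^+=0.3528  v^+=1.6723  a^+=2.9692
step 6: x_pred=2.9314  r=0.4986  x^+=3.0790  v^+=4.3420  a^+=3.0706

v_post = 4.3420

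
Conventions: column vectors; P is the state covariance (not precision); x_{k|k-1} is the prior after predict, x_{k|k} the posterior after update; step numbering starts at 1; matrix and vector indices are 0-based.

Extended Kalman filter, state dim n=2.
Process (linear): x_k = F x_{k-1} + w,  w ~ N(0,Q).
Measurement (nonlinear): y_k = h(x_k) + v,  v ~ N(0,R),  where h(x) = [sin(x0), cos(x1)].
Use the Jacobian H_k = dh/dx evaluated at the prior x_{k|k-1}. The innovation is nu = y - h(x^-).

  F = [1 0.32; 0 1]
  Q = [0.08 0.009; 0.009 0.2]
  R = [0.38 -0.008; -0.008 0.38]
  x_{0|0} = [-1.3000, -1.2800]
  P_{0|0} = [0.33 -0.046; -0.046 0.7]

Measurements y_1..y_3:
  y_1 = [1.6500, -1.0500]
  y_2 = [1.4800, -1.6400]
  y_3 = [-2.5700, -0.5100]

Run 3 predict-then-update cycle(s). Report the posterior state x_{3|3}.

x_post = [-5.7558, -3.1468]

step 1: x^-=[-1.7096, -1.2800]  P^-=[0.4522 0.1870; 0.1870 0.9000]  H_jac=[-0.1384 0.0000; 0.0000 0.9580]  S=[0.3887 -0.0328; -0.0328 1.2060]  K=[-0.1488 0.1445; -0.0063 0.7148]  nu=[2.6404, -1.3367]  x^+=[-2.2957, -2.2520]  P^+=[0.4170 0.0586; 0.0586 0.2836]
step 2: x^-=[-3.0163, -2.2520]  P^-=[0.5636 0.1583; 0.1583 0.4836]  H_jac=[-0.9922 0.0000; 0.0000 0.7768]  S=[0.9348 -0.1300; -0.1300 0.6718]  K=[-0.5885 0.0691; -0.0928 0.5412]  nu=[1.6050, -1.0103]  x^+=[-4.0308, -2.9476]  P^+=[0.2260 0.0399; 0.0399 0.2657]
step 3: x^-=[-4.9740, -2.9476]  P^-=[0.3587 0.1339; 0.1339 0.4657]  H_jac=[0.2586 0.0000; 0.0000 0.1928]  S=[0.4040 -0.0013; -0.0013 0.3973]  K=[0.2299 0.0657; 0.0865 0.2262]  nu=[-3.5360, 0.4712]  x^+=[-5.7558, -3.1468]  P^+=[0.3357 0.1200; 0.1200 0.4424]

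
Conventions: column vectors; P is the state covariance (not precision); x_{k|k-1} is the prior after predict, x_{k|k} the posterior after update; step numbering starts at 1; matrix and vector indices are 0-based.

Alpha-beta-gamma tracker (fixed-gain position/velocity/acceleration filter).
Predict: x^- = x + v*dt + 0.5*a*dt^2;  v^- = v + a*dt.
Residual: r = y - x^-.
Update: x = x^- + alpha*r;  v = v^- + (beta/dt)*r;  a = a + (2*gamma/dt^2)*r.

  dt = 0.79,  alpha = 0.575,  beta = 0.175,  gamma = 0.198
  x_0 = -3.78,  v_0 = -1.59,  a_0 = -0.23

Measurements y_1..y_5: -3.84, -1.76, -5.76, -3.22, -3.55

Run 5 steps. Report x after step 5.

x_post = -2.6198

step 1: x_pred=-5.1079  r=1.2679  x^+=-4.3788  v^+=-1.4908  a^+=0.5745
step 2: x_pred=-5.3773  r=3.6173  x^+=-3.2974  v^+=-0.2357  a^+=2.8697
step 3: x_pred=-2.5881  r=-3.1719  x^+=-4.4119  v^+=1.3288  a^+=0.8571
step 4: x_pred=-3.0948  r=-0.1252  x^+=-3.1668  v^+=1.9781  a^+=0.7776
step 5: x_pred=-1.3614  r=-2.1886  x^+=-2.6198  v^+=2.1076  a^+=-0.6111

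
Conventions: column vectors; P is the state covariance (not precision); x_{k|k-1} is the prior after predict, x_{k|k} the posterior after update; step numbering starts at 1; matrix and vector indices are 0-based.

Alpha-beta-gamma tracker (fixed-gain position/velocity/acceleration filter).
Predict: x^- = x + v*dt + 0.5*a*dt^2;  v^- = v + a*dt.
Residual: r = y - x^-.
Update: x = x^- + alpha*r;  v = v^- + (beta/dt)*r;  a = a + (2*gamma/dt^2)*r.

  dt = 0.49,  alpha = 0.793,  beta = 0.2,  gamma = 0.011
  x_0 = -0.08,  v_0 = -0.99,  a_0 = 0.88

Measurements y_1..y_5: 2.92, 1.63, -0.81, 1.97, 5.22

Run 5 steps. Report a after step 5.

a_post = 1.2291

step 1: x_pred=-0.4595  r=3.3795  x^+=2.2205  v^+=0.8206  a^+=1.1897
step 2: x_pred=2.7653  r=-1.1353  x^+=1.8650  v^+=0.9401  a^+=1.0856
step 3: x_pred=2.4560  r=-3.2660  x^+=-0.1339  v^+=0.1390  a^+=0.7864
step 4: x_pred=0.0286  r=1.9414  x^+=1.5681  v^+=1.3167  a^+=0.9643
step 5: x_pred=2.3291  r=2.8909  x^+=4.6216  v^+=2.9692  a^+=1.2291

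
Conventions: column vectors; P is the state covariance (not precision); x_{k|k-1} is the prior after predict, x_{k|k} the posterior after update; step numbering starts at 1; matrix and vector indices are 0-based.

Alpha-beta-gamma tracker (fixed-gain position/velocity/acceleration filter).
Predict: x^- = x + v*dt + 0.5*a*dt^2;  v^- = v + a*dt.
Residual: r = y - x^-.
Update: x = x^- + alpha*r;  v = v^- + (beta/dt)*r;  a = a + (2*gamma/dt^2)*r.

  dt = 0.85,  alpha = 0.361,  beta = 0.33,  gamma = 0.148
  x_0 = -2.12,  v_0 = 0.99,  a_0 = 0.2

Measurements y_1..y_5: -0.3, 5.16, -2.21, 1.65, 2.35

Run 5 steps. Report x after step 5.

x_post = 2.8764

step 1: x_pred=-1.2063  r=0.9063  x^+=-0.8791  v^+=1.5118  a^+=0.5713
step 2: x_pred=0.6123  r=4.5477  x^+=2.2540  v^+=3.7630  a^+=2.4344
step 3: x_pred=6.3320  r=-8.5420  x^+=3.2483  v^+=2.5159  a^+=-1.0652
step 4: x_pred=5.0021  r=-3.3521  x^+=3.7920  v^+=0.3091  a^+=-2.4385
step 5: x_pred=3.1738  r=-0.8238  x^+=2.8764  v^+=-2.0834  a^+=-2.7760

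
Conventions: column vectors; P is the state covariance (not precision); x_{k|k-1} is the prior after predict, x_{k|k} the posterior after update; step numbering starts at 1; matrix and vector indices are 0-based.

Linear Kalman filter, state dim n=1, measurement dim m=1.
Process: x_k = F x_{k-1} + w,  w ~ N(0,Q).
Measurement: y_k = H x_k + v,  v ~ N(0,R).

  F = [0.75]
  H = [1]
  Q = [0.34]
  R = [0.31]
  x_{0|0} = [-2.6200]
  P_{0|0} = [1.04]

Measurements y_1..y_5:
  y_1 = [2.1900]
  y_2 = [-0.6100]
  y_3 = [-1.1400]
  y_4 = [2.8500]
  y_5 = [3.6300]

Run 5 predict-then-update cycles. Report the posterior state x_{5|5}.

step 1: x^-=[-1.9650]  P^-=[0.9250]  S=[1.2350]  K=[0.7490]  nu=[4.1550]  x^+=[1.1470]  P^+=[0.2322]
step 2: x^-=[0.8603]  P^-=[0.4706]  S=[0.7806]  K=[0.6029]  nu=[-1.4703]  x^+=[-0.0261]  P^+=[0.1869]
step 3: x^-=[-0.0196]  P^-=[0.4451]  S=[0.7551]  K=[0.5895]  nu=[-1.1204]  x^+=[-0.6800]  P^+=[0.1827]
step 4: x^-=[-0.5100]  P^-=[0.4428]  S=[0.7528]  K=[0.5882]  nu=[3.3600]  x^+=[1.4663]  P^+=[0.1823]
step 5: x^-=[1.0998]  P^-=[0.4426]  S=[0.7526]  K=[0.5881]  nu=[2.5302]  x^+=[2.5877]  P^+=[0.1823]

x_post = [2.5877]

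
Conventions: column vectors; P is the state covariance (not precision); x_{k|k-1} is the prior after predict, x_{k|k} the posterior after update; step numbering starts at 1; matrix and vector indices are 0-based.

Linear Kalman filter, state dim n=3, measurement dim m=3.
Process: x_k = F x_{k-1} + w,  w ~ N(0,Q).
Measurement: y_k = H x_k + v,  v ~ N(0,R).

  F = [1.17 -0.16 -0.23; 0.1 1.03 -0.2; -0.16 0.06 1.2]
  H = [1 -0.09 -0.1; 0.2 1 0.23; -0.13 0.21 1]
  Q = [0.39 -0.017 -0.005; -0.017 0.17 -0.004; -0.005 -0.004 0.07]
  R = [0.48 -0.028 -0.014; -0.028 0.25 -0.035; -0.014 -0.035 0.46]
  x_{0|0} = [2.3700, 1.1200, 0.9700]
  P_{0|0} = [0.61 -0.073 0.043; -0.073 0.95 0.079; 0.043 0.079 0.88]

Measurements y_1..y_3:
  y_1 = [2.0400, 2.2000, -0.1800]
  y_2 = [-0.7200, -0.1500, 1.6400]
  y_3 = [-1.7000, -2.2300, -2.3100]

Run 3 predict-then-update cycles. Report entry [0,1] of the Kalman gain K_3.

K[0,1] = 0.1013

step 1: x^-=[2.3706, 1.1966, 0.8520]  P^-=[1.3059 -0.1758 -0.3325; -0.1758 1.1698 -0.0514; -0.3325 -0.0514 1.3525]  S=[1.9061 -0.1394 -0.7112; -0.1394 1.4191 0.3928; -0.7112 0.3928 1.9606]  K=[0.7033 0.0857 -0.0370; -0.1211 0.8055 -0.0946; 0.0239 -0.0630 0.7277]  nu=[-0.1377, 0.3333, -0.9751]  x^+=[2.3384, 1.5740, 0.1182]  P^+=[0.3322 -0.0699 0.0280; -0.0699 0.2524 -0.1321; 0.0280 -0.1321 0.3680]
step 2: x^-=[2.4569, 1.8315, -0.1379]  P^-=[0.8721 -0.0660 -0.1104; -0.0660 0.4948 -0.2284; -0.1104 -0.2284 0.5809]  S=[1.3917 0.0281 -0.2959; 0.0281 0.6688 -0.0725; -0.2959 -0.0725 1.0138]  K=[0.6275 0.0930 -0.0446; -0.0965 0.6351 -0.0970; 0.0097 -0.1172 0.5342]  nu=[-3.0259, -2.4411, 1.7127]  x^+=[0.2551, 0.4069, 1.0339]  P^+=[0.2959 -0.0560 0.0177; -0.0560 0.2026 -0.1153; 0.0177 -0.1153 0.2762]
step 3: x^-=[-0.0045, 0.2378, 1.2242]  P^-=[0.8179 -0.0506 -0.0947; -0.0506 0.4342 -0.1921; -0.0947 -0.1921 0.4538]  S=[1.3305 0.0397 -0.2598; 0.0397 0.6236 -0.0738; -0.2598 -0.0738 0.8934]  K=[0.6124 0.1013 -0.0505; -0.0868 0.6052 -0.0809; 0.0025 -0.1159 0.4677]  nu=[-1.5517, -2.7485, -3.5848]  x^+=[-1.0520, -1.0009, -0.1374]  P^+=[0.2885 -0.0507 0.0128; -0.0507 0.1906 -0.1038; 0.0128 -0.1038 0.2426]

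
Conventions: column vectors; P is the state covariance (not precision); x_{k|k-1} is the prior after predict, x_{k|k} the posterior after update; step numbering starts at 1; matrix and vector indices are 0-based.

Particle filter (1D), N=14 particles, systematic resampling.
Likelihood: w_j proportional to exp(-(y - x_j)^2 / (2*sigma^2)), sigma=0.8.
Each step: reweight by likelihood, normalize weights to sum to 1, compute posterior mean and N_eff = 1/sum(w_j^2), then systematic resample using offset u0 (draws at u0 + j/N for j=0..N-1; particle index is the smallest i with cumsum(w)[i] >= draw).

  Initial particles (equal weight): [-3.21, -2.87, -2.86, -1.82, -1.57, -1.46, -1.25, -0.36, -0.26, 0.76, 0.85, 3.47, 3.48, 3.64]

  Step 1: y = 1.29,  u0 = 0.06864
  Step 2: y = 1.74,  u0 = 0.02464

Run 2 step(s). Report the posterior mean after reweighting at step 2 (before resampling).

post_mean = 0.8249

step 1: w=[0.0000, 0.0000, 0.0000, 0.0003, 0.0008, 0.0014, 0.0032, 0.0594, 0.0762, 0.4000, 0.4282, 0.0122, 0.0118, 0.0067]  mean=0.7263  Neff=2.8329  idx=[8, 8, 9, 9, 9, 9, 9, 10, 10, 10, 10, 10, 10, 13]
step 2: w=[0.0077, 0.0077, 0.0823, 0.0823, 0.0823, 0.0823, 0.0823, 0.0938, 0.0938, 0.0938, 0.0938, 0.0938, 0.0938, 0.0104]  mean=0.8249  Neff=11.5091  idx=[2, 2, 3, 4, 5, 6, 7, 8, 8, 9, 10, 11, 11, 12]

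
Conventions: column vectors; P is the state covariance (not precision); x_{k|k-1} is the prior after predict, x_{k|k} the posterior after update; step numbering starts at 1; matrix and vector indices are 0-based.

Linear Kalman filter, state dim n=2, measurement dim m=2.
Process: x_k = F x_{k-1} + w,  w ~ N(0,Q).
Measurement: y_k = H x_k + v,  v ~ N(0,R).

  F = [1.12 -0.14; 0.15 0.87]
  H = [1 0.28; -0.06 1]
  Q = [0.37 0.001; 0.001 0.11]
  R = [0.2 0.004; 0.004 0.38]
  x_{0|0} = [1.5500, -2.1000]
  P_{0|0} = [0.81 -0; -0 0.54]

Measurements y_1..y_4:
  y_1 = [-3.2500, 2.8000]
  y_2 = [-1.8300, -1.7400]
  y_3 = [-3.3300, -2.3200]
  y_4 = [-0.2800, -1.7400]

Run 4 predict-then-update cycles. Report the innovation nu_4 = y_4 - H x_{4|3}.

innov = [2.9594, -0.1986]

step 1: x^-=[2.0300, -1.5945]  P^-=[1.3966 0.0713; 0.0713 0.5370]  S=[1.6787 0.1407; 0.1407 0.9134]  K=[0.8561 -0.1455; 0.0843 0.5702]  nu=[-4.8335, 4.5163]  x^+=[-2.7650, 0.5733]  P^+=[0.1821 -0.0409; -0.0409 0.2146]
step 2: x^-=[-3.1771, 0.0840]  P^-=[0.6155 -0.0336; -0.0336 0.2658]  S=[0.8175 0.0085; 0.0085 0.6520]  K=[0.7426 -0.1178; 0.0457 0.4101]  nu=[1.3236, -2.0147]  x^+=[-1.9569, -0.6817]  P^+=[0.1571 -0.0324; -0.0324 0.1541]
step 3: x^-=[-2.0963, -0.8867]  P^-=[0.5802 -0.0222; -0.0222 0.2217]  S=[0.7852 0.0094; 0.0094 0.6065]  K=[0.7323 -0.1054; 0.0464 0.3671]  nu=[-0.9854, -1.5591]  x^+=[-2.6536, -1.5046]  P^+=[0.1539 -0.0279; -0.0279 0.1380]
step 4: x^-=[-2.7614, -1.7071]  P^-=[0.5745 -0.0166; -0.0166 0.2106]  S=[0.7817 0.0122; 0.0122 0.5947]  K=[0.7305 -0.1008; 0.0487 0.3549]  nu=[2.9594, -0.1986]  x^+=[-0.5795, -1.6334]  P^+=[0.1530 -0.0262; -0.0262 0.1335]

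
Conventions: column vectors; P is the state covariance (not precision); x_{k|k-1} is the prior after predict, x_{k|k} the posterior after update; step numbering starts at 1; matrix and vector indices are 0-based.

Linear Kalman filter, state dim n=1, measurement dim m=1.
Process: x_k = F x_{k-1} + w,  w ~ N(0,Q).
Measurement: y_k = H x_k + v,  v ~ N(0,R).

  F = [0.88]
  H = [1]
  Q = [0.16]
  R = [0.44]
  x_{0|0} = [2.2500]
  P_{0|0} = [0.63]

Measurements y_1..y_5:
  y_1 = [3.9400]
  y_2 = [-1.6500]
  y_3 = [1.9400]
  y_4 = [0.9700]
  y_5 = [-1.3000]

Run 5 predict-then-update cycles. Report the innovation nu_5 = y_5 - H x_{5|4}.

innov = [-2.2005]

step 1: x^-=[1.9800]  P^-=[0.6479]  S=[1.0879]  K=[0.5955]  nu=[1.9600]  x^+=[3.1473]  P^+=[0.2620]
step 2: x^-=[2.7696]  P^-=[0.3629]  S=[0.8029]  K=[0.4520]  nu=[-4.4196]  x^+=[0.7719]  P^+=[0.1989]
step 3: x^-=[0.6793]  P^-=[0.3140]  S=[0.7540]  K=[0.4165]  nu=[1.2607]  x^+=[1.2043]  P^+=[0.1832]
step 4: x^-=[1.0598]  P^-=[0.3019]  S=[0.7419]  K=[0.4069]  nu=[-0.0898]  x^+=[1.0233]  P^+=[0.1790]
step 5: x^-=[0.9005]  P^-=[0.2987]  S=[0.7387]  K=[0.4043]  nu=[-2.2005]  x^+=[0.0108]  P^+=[0.1779]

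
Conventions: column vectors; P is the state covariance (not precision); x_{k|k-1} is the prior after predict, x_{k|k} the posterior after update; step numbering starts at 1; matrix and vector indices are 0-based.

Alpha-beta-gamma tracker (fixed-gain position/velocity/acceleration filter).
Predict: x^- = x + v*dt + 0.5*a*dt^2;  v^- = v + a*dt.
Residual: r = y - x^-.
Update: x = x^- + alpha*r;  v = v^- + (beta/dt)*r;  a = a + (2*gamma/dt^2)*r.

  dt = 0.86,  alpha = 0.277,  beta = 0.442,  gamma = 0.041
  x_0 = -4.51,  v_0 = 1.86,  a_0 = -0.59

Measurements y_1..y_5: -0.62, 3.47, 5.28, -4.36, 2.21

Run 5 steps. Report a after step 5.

a_post = -1.3850

step 1: x_pred=-3.1286  r=2.5086  x^+=-2.4337  v^+=2.6419  a^+=-0.3119
step 2: x_pred=-0.2770  r=3.7470  x^+=0.7609  v^+=4.2995  a^+=0.1036
step 3: x_pred=4.4968  r=0.7832  x^+=4.7137  v^+=4.7911  a^+=0.1904
step 4: x_pred=8.9045  r=-13.2645  x^+=5.2302  v^+=-1.8625  a^+=-1.2802
step 5: x_pred=3.1550  r=-0.9450  x^+=2.8933  v^+=-3.4492  a^+=-1.3850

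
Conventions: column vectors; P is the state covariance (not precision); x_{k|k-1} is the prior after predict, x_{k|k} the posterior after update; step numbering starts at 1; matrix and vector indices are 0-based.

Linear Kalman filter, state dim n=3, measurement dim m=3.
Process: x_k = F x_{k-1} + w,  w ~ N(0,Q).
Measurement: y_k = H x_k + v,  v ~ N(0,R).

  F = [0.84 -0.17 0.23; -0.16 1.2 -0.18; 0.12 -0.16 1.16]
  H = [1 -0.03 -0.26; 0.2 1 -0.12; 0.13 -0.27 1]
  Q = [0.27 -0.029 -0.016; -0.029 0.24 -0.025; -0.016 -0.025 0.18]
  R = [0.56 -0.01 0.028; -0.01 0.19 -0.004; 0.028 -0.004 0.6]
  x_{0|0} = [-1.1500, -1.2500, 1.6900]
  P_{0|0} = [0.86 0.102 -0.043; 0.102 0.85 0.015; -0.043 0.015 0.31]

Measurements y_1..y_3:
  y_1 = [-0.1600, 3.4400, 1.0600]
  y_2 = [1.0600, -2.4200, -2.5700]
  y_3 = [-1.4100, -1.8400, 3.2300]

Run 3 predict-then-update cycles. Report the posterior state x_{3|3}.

x_post = [-0.0099, -1.5006, 1.5011]

step 1: x^-=[-0.3648, -1.6202, 2.0224]  P^-=[0.8709 -0.2125 0.1141; -0.2125 1.4479 -0.2219; 0.1141 -0.2219 0.6098]  S=[1.4233 -0.0342 0.1540; -0.0342 1.6443 -0.6697; 0.1540 -0.6697 1.4945]  K=[0.5803 0.0412 0.1492; -0.1151 0.8548 -0.0337; -0.0776 0.0277 0.4784]  nu=[0.6820, 5.3758, -1.3524]  x^+=[0.0506, 2.9421, 1.4711]  P^+=[0.3387 -0.0609 0.0451; -0.0609 0.1794 0.0295; 0.0451 0.0295 0.2869]
step 2: x^-=[-0.1193, 3.2577, 1.2418]  P^-=[0.5618 -0.1855 0.1473; -0.1855 0.5296 -0.1036; 0.1473 -0.1036 0.5795]  S=[1.0944 -0.0786 0.1436; -0.0786 0.6940 -0.2958; 0.1436 -0.2958 1.3348]  K=[0.4628 -0.0147 0.1495; -0.1043 0.7002 -0.0364; -0.0633 -0.0124 0.4735]  nu=[1.5999, -5.5048, -2.9167]  x^+=[0.2657, -0.6576, -0.1723]  P^+=[0.2752 -0.0569 0.0516; -0.0569 0.1480 0.0198; 0.0516 0.0198 0.2810]
step 3: x^-=[0.2954, -0.8006, -0.0627]  P^-=[0.5180 -0.1703 0.1466; -0.1703 0.4855 -0.1096; 0.1466 -0.1096 0.5751]  S=[1.0495 -0.0694 0.1337; -0.0694 0.6556 -0.2897; 0.1337 -0.2897 1.3285]  K=[0.4422 -0.0166 0.1476; -0.0989 0.6807 -0.0395; -0.0612 -0.0266 0.4699]  nu=[-1.7457, -1.1060, 3.0382]  x^+=[-0.0099, -1.5006, 1.5011]  P^+=[0.2638 -0.0547 0.0519; -0.0547 0.1434 0.0167; 0.0519 0.0167 0.2781]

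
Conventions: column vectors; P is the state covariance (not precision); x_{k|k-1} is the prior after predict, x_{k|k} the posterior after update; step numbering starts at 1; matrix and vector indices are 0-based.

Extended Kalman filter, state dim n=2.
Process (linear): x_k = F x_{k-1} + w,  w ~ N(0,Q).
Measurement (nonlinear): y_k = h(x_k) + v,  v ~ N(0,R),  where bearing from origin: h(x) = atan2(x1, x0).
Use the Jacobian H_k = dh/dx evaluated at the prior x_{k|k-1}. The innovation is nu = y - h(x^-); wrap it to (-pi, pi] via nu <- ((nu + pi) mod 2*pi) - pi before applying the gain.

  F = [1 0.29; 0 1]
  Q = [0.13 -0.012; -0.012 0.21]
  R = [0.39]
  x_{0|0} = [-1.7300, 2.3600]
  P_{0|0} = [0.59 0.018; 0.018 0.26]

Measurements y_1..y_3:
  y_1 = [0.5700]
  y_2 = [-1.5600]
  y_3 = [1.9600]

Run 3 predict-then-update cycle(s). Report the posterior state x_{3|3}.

x_post = [2.6682, 2.9917]

step 1: x^-=[-1.0456, 2.3600]  P^-=[0.7523 0.0814; 0.0814 0.4700]  H_jac=[-0.3542 -0.1569]  S=[0.5050]  K=[-0.5529; -0.2031]  nu=[-1.4179]  x^+=[-0.2616, 2.6480]  P^+=[0.5979 0.0247; 0.0247 0.4492]
step 2: x^-=[0.5063, 2.6480]  P^-=[0.7800 0.1429; 0.1429 0.6592]  H_jac=[-0.3643 0.0697]  S=[0.4895]  K=[-0.5602; -0.0126]  nu=[-2.9419]  x^+=[2.1544, 2.6850]  P^+=[0.6264 0.1395; 0.1395 0.6591]
step 3: x^-=[2.9331, 2.6850]  P^-=[0.8927 0.3186; 0.3186 0.8691]  H_jac=[-0.1698 0.1855]  S=[0.4256]  K=[-0.2173; 0.2517]  nu=[1.2187]  x^+=[2.6682, 2.9917]  P^+=[0.8726 0.3419; 0.3419 0.8421]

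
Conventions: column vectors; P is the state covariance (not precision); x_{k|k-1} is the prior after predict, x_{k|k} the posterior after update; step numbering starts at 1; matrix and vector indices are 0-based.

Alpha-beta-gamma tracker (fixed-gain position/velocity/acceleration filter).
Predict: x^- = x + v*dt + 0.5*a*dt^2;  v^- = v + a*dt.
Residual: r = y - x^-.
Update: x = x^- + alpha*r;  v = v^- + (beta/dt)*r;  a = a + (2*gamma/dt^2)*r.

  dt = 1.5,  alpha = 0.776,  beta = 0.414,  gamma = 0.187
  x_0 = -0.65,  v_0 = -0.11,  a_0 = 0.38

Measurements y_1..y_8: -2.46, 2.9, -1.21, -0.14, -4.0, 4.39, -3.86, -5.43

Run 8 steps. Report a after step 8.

step 1: x_pred=-0.3875  r=-2.0725  x^+=-1.9958  v^+=-0.1120  a^+=0.0355
step 2: x_pred=-2.1238  r=5.0238  x^+=1.7747  v^+=1.3278  a^+=0.8706
step 3: x_pred=4.7458  r=-5.9558  x^+=0.1241  v^+=0.9899  a^+=-0.1194
step 4: x_pred=1.4746  r=-1.6146  x^+=0.2217  v^+=0.3651  a^+=-0.3878
step 5: x_pred=0.3331  r=-4.3331  x^+=-3.0294  v^+=-1.4125  a^+=-1.1081
step 6: x_pred=-6.3947  r=10.7847  x^+=1.9742  v^+=-0.0980  a^+=0.6846
step 7: x_pred=2.5974  r=-6.4574  x^+=-2.4135  v^+=-0.8533  a^+=-0.3888
step 8: x_pred=-4.1309  r=-1.2991  x^+=-5.1390  v^+=-1.7950  a^+=-0.6047

a_post = -0.6047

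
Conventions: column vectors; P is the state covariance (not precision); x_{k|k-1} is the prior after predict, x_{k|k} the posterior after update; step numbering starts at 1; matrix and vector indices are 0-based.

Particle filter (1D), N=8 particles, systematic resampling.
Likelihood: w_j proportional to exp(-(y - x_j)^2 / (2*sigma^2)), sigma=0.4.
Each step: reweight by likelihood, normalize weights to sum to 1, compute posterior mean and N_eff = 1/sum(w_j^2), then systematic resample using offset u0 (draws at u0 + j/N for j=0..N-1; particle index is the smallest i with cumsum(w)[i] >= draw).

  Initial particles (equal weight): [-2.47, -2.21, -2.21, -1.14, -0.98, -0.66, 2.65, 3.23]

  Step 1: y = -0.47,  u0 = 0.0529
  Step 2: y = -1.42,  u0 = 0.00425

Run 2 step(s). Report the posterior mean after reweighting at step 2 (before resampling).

post_mean = -0.9523

step 1: w=[0.0000, 0.0000, 0.0000, 0.1553, 0.2802, 0.5643, 0.0000, 0.0000]  mean=-0.8244  Neff=2.3746  idx=[3, 4, 4, 4, 5, 5, 5, 5]
step 2: w=[0.2542, 0.1774, 0.1774, 0.1774, 0.0534, 0.0534, 0.0534, 0.0534]  mean=-0.9523  Neff=5.8679  idx=[0, 0, 1, 1, 2, 3, 3, 5]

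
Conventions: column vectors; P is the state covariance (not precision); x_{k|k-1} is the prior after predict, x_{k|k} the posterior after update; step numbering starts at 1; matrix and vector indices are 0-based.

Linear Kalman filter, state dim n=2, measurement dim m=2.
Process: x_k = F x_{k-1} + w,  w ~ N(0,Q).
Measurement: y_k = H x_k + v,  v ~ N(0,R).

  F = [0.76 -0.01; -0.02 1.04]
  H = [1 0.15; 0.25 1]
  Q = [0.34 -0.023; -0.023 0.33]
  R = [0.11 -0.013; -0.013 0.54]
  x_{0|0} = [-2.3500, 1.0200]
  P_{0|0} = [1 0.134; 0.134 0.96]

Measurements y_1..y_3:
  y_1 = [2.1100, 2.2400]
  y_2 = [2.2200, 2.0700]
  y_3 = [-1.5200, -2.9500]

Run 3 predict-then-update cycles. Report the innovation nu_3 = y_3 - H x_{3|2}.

innov = [-3.1107, -5.1364]

step 1: x^-=[-1.7962, 1.1078]  P^-=[0.9157 0.0578; 0.0578 1.3632]  S=[1.0737 0.4803; 0.4803 1.9893]  K=[0.8929 -0.0715; -0.0735 0.7103]  nu=[3.7400, 1.5813]  x^+=[1.4302, 1.9560]  P^+=[0.1108 -0.0779; -0.0779 0.4040]
step 2: x^-=[1.0674, 2.0056]  P^-=[0.4052 -0.0905; -0.0905 0.7702]  S=[0.5054 0.1100; 0.1100 1.2903]  K=[0.7877 -0.0587; -0.0779 0.5860]  nu=[0.8518, -0.2025]  x^+=[1.7502, 1.8206]  P^+=[0.0974 -0.0663; -0.0663 0.3341]
step 3: x^-=[1.3120, 1.8584]  P^-=[0.3973 -0.0804; -0.0804 0.6941]  S=[0.4988 0.1070; 0.1070 1.2188]  K=[0.7838 -0.0533; -0.0725 0.5594]  nu=[-3.1107, -5.1364]  x^+=[-0.8523, -0.7895]  P^+=[0.0964 -0.0631; -0.0631 0.3188]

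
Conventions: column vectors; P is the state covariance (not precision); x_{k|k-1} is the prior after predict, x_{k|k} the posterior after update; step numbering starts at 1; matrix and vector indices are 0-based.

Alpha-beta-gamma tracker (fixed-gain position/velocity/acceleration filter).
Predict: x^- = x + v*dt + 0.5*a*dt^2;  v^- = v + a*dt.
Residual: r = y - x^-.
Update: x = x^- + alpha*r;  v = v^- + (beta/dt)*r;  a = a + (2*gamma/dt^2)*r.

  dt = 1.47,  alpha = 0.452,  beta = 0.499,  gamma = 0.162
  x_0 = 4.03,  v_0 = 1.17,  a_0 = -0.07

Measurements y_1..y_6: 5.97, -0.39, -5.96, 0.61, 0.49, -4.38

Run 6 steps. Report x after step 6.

x_post = -4.3915

step 1: x_pred=5.6743  r=0.2957  x^+=5.8079  v^+=1.1675  a^+=-0.0257
step 2: x_pred=7.4964  r=-7.8864  x^+=3.9318  v^+=-1.5473  a^+=-1.2081
step 3: x_pred=0.3519  r=-6.3119  x^+=-2.5011  v^+=-5.4659  a^+=-2.1545
step 4: x_pred=-12.8638  r=13.4738  x^+=-6.7736  v^+=-4.0593  a^+=-0.1343
step 5: x_pred=-12.8858  r=13.3758  x^+=-6.8400  v^+=0.2838  a^+=1.8712
step 6: x_pred=-4.4009  r=0.0209  x^+=-4.3915  v^+=3.0417  a^+=1.8744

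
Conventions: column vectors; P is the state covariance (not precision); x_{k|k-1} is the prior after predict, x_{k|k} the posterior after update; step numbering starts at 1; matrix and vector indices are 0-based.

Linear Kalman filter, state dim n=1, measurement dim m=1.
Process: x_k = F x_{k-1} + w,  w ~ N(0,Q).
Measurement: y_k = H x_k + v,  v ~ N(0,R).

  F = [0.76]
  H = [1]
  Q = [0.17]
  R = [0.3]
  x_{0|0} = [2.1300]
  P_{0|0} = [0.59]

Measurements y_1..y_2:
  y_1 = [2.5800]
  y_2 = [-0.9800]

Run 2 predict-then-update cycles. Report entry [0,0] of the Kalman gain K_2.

step 1: x^-=[1.6188]  P^-=[0.5108]  S=[0.8108]  K=[0.6300]  nu=[0.9612]  x^+=[2.2243]  P^+=[0.1890]
step 2: x^-=[1.6905]  P^-=[0.2792]  S=[0.5792]  K=[0.4820]  nu=[-2.6705]  x^+=[0.4033]  P^+=[0.1446]

K[0,0] = 0.4820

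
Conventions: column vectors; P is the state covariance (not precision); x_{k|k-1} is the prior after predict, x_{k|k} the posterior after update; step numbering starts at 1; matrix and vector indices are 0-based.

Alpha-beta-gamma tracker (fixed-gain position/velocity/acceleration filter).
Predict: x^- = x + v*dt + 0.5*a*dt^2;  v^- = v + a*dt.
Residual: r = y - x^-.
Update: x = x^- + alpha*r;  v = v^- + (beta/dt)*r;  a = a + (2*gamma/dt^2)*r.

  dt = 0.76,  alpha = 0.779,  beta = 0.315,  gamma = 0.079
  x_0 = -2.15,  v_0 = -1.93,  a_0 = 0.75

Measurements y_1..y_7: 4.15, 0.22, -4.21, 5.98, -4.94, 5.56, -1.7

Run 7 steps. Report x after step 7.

step 1: x_pred=-3.4002  r=7.5502  x^+=2.4814  v^+=1.7694  a^+=2.8153
step 2: x_pred=4.6392  r=-4.4192  x^+=1.1966  v^+=2.0774  a^+=1.6065
step 3: x_pred=3.2394  r=-7.4494  x^+=-2.5637  v^+=0.2107  a^+=-0.4313
step 4: x_pred=-2.5281  r=8.5081  x^+=4.0997  v^+=3.4093  a^+=1.8961
step 5: x_pred=7.2384  r=-12.1784  x^+=-2.2486  v^+=-0.1973  a^+=-1.4353
step 6: x_pred=-2.8130  r=8.3730  x^+=3.7096  v^+=2.1823  a^+=0.8551
step 7: x_pred=5.6151  r=-7.3151  x^+=-0.0834  v^+=-0.1997  a^+=-1.1459

x_post = -0.0834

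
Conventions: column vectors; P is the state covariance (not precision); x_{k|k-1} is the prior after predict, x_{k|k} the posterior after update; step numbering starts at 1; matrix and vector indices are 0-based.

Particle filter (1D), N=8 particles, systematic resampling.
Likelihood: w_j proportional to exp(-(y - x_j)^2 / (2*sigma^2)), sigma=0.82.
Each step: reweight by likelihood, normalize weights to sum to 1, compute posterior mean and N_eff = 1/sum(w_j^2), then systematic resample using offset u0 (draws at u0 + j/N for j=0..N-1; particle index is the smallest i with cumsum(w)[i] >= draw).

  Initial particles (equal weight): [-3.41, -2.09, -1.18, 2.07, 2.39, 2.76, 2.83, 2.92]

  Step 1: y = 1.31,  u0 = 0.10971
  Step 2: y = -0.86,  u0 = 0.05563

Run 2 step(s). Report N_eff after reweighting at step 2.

N_eff = 4.0153

step 1: w=[0.0000, 0.0001, 0.0062, 0.4029, 0.2600, 0.1296, 0.1111, 0.0901]  mean=2.3832  Neff=3.7419  idx=[3, 3, 3, 4, 4, 5, 6, 7]
step 2: w=[0.2831, 0.2831, 0.2831, 0.0651, 0.0651, 0.0098, 0.0067, 0.0041]  mean=2.1270  Neff=4.0153  idx=[0, 0, 1, 1, 1, 2, 2, 4]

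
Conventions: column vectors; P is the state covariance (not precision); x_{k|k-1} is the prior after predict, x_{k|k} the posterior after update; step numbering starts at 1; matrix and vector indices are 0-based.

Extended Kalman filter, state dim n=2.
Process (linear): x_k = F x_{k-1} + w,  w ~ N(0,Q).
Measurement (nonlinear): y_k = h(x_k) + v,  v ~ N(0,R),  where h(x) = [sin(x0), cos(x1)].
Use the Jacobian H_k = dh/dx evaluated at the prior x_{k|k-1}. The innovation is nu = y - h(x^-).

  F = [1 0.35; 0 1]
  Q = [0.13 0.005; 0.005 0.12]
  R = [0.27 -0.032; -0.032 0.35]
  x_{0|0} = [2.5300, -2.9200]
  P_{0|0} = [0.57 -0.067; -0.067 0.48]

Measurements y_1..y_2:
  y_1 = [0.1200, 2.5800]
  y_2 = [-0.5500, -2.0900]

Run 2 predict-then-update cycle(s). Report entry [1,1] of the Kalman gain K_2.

K[1,1] = 0.6432

step 1: x^-=[1.5080, -2.9200]  P^-=[0.7119 0.1060; 0.1060 0.6000]  H_jac=[0.0628 0.0000; 0.0000 0.2198]  S=[0.2728 -0.0305; -0.0305 0.3790]  K=[0.1722 0.0753; 0.0639 0.3531]  nu=[-0.8780, 3.5555]  x^+=[1.6247, -1.7206]  P^+=[0.7025 0.0949; 0.0949 0.5530]
step 2: x^-=[1.0225, -1.7206]  P^-=[0.9666 0.2935; 0.2935 0.6730]  H_jac=[0.5212 0.0000; 0.0000 0.9888]  S=[0.5326 0.1193; 0.1193 1.0080]  K=[0.9055 0.1807; 0.1432 0.6432]  nu=[-1.4034, -1.9407]  x^+=[-0.5991, -3.1699]  P^+=[0.4579 0.0347; 0.0347 0.2231]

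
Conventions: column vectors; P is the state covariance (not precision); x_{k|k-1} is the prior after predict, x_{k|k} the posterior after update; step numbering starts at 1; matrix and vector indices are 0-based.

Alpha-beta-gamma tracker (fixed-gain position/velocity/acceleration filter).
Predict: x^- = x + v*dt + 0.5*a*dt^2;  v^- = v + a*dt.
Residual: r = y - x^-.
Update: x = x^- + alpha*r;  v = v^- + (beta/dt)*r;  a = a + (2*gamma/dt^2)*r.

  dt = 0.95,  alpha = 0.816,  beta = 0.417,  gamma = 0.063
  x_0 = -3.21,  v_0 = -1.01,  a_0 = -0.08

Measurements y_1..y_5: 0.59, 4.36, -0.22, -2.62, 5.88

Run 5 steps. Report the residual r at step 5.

step 1: x_pred=-4.2056  r=4.7956  x^+=-0.2924  v^+=1.0190  a^+=0.5895
step 2: x_pred=0.9417  r=3.4183  x^+=3.7310  v^+=3.0795  a^+=1.0668
step 3: x_pred=7.1380  r=-7.3580  x^+=1.1339  v^+=0.8632  a^+=0.0395
step 4: x_pred=1.9717  r=-4.5917  x^+=-1.7751  v^+=-1.1148  a^+=-0.6016
step 5: x_pred=-3.1056  r=8.9856  x^+=4.2266  v^+=2.2579  a^+=0.6529

resid = 8.9856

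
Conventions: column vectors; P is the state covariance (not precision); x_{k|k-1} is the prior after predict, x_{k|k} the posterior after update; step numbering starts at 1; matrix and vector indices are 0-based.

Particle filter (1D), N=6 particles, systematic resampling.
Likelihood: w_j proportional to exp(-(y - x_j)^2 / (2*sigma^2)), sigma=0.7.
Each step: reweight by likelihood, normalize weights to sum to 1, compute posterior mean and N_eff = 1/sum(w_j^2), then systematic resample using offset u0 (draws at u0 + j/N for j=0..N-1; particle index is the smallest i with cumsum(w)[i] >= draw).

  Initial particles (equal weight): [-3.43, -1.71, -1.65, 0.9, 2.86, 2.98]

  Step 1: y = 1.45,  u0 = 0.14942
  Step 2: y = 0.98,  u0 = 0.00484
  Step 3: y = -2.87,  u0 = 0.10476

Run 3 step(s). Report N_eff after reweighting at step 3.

N_eff = 6.0000

step 1: w=[0.0000, 0.0000, 0.0001, 0.7668, 0.1373, 0.0958]  mean=1.3681  Neff=1.6233  idx=[3, 3, 3, 3, 4, 5]
step 2: w=[0.2473, 0.2473, 0.2473, 0.2473, 0.0068, 0.0042]  mean=0.9220  Neff=4.0881  idx=[0, 0, 1, 2, 2, 3]
step 3: w=[0.1667, 0.1667, 0.1667, 0.1667, 0.1667, 0.1667]  mean=0.9000  Neff=6.0000  idx=[0, 1, 2, 3, 4, 5]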